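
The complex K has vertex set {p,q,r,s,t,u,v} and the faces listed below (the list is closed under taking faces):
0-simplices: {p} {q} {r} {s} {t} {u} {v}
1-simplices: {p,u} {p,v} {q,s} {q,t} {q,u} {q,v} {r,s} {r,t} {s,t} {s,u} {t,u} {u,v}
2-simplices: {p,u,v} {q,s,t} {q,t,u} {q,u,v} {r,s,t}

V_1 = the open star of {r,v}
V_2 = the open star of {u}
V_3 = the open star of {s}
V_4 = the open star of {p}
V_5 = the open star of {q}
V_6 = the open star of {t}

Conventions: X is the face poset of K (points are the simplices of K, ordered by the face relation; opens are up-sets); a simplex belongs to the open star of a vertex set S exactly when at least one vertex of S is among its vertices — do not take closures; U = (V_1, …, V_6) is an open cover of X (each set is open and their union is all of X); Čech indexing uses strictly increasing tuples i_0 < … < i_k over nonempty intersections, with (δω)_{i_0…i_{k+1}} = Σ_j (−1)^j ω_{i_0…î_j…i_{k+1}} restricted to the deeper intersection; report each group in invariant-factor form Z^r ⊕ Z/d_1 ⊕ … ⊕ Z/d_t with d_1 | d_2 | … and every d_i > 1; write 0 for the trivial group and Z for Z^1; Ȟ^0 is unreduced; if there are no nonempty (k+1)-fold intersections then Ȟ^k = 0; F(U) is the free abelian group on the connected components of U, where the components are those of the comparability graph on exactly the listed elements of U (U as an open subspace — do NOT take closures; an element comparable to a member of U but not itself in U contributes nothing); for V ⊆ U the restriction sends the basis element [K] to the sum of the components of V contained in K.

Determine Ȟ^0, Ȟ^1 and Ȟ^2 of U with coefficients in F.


nerve simplices:
  V1={{r},{v},{p,v},{q,v},{r,s},{r,t},{u,v},{p,u,v},{q,u,v},{r,s,t}} V2={{u},{p,u},{q,u},{s,u},{t,u},{u,v},{p,u,v},{q,t,u},{q,u,v}} V3={{s},{q,s},{r,s},{s,t},{s,u},{q,s,t},{r,s,t}} V4={{p},{p,u},{p,v},{p,u,v}} V5={{q},{q,s},{q,t},{q,u},{q,v},{q,s,t},{q,t,u},{q,u,v}} V6={{t},{q,t},{r,t},{s,t},{t,u},{q,s,t},{q,t,u},{r,s,t}}
  V12={{u,v},{p,u,v},{q,u,v}} V13={{r,s},{r,s,t}} V14={{p,v},{p,u,v}} V15={{q,v},{q,u,v}} V16={{r,t},{r,s,t}} V23={{s,u}} V24={{p,u},{p,u,v}} V25={{q,u},{q,t,u},{q,u,v}} V26={{t,u},{q,t,u}} V35={{q,s},{q,s,t}} V36={{s,t},{q,s,t},{r,s,t}} V56={{q,t},{q,s,t},{q,t,u}}
  V124={{p,u,v}} V125={{q,u,v}} V136={{r,s,t}} V256={{q,t,u}} V356={{q,s,t}}
components per intersection:
  V1: {{r},{r,s},{r,t},{r,s,t}} {{v},{p,v},{q,v},{u,v},{p,u,v},{q,u,v}}
  V2: {{u},{p,u},{q,u},{s,u},{t,u},{u,v},{p,u,v},{q,t,u},{q,u,v}}
  V3: {{s},{q,s},{r,s},{s,t},{s,u},{q,s,t},{r,s,t}}
  V4: {{p},{p,u},{p,v},{p,u,v}}
  V5: {{q},{q,s},{q,t},{q,u},{q,v},{q,s,t},{q,t,u},{q,u,v}}
  V6: {{t},{q,t},{r,t},{s,t},{t,u},{q,s,t},{q,t,u},{r,s,t}}
  V12: {{u,v},{p,u,v},{q,u,v}}
  V13: {{r,s},{r,s,t}}
  V14: {{p,v},{p,u,v}}
  V15: {{q,v},{q,u,v}}
  V16: {{r,t},{r,s,t}}
  V23: {{s,u}}
  V24: {{p,u},{p,u,v}}
  V25: {{q,u},{q,t,u},{q,u,v}}
  V26: {{t,u},{q,t,u}}
  V35: {{q,s},{q,s,t}}
  V36: {{s,t},{q,s,t},{r,s,t}}
  V56: {{q,t},{q,s,t},{q,t,u}}
  V124: {{p,u,v}}
  V125: {{q,u,v}}
  V136: {{r,s,t}}
  V256: {{q,t,u}}
  V356: {{q,s,t}}
C dims 7,12,5; δ0: rk 6, SNF 1^6; δ1: rk 5, SNF 1^5
degree 0: 7−6−0 = 1 → Ȟ^0 ≅ Z
degree 1: 12−5−6 = 1 → Ȟ^1 ≅ Z
degree 2: 5−0−5 = 0 → Ȟ^2 ≅ 0

Ȟ^0(U;F) ≅ Z; Ȟ^1(U;F) ≅ Z; Ȟ^2(U;F) ≅ 0


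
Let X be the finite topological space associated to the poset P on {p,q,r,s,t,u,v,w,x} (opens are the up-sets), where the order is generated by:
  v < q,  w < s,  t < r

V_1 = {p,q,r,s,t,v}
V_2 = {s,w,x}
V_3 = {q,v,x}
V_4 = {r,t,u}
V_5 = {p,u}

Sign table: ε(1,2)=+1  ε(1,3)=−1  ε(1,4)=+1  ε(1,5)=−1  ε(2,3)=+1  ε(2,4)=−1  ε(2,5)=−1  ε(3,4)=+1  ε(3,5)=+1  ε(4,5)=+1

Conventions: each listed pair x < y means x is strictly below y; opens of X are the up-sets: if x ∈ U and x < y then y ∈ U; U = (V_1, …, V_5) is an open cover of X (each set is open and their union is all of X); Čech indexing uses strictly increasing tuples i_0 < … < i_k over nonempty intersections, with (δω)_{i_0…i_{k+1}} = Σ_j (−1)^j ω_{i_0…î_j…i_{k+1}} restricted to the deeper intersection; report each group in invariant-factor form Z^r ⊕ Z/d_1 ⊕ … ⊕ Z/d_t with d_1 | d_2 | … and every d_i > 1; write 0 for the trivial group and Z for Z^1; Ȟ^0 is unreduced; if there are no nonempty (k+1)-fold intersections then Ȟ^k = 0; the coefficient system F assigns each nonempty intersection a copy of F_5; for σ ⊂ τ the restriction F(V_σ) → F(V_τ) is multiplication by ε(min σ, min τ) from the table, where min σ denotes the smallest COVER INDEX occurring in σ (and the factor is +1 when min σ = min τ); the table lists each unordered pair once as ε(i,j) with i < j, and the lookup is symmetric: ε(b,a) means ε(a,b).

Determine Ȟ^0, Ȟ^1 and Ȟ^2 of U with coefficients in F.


nonempty intersections:
  V12={s} V13={q,v} V14={r,t} V15={p} V23={x} V45={u}
C dims 5,6; δ0: rk_F5 5
Ȟ^0: (5−5)−0=0 ⇒ 0
Ȟ^1: (6−0)−5=1 ⇒ Z/5
Ȟ^2: (0−0)−0=0 ⇒ 0

Ȟ^0 = 0,  Ȟ^1 = Z/5,  Ȟ^2 = 0


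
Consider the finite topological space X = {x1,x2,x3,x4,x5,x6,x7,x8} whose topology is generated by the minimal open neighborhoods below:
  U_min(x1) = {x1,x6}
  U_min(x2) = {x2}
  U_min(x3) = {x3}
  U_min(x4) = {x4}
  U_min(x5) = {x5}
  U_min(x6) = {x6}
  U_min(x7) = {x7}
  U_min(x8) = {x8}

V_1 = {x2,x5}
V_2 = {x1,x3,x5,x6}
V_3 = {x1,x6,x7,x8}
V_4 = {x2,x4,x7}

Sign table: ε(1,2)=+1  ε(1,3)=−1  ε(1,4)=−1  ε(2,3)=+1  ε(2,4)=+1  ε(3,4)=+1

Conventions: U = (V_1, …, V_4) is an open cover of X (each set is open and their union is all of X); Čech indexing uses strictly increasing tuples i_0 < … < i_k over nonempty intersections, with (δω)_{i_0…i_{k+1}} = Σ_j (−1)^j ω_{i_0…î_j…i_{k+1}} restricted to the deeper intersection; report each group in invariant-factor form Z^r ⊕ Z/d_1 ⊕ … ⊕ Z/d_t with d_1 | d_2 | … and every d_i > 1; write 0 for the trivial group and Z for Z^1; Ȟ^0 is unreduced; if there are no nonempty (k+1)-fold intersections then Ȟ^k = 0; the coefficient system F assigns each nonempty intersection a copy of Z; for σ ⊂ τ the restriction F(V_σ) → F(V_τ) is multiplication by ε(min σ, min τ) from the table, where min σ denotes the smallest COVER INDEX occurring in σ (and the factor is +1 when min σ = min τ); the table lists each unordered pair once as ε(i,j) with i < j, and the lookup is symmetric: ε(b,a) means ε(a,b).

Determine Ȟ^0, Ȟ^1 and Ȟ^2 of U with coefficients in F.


nerve of the cover:
  V12={x5} V14={x2} V23={x1,x6} V34={x7}
C dims 4,4; δ0: rk 4, SNF 1^3·2
Ȟ^0 = (4 − 4) − 0 = 0, so Ȟ^0 ≅ 0
Ȟ^1 = (4 − 0) − 4 = 0 plus torsion [2], so Ȟ^1 ≅ Z/2
Ȟ^2 = (0 − 0) − 0 = 0, so Ȟ^2 ≅ 0

Ȟ^0(U;F) ≅ 0,  Ȟ^1(U;F) ≅ Z/2,  Ȟ^2(U;F) ≅ 0


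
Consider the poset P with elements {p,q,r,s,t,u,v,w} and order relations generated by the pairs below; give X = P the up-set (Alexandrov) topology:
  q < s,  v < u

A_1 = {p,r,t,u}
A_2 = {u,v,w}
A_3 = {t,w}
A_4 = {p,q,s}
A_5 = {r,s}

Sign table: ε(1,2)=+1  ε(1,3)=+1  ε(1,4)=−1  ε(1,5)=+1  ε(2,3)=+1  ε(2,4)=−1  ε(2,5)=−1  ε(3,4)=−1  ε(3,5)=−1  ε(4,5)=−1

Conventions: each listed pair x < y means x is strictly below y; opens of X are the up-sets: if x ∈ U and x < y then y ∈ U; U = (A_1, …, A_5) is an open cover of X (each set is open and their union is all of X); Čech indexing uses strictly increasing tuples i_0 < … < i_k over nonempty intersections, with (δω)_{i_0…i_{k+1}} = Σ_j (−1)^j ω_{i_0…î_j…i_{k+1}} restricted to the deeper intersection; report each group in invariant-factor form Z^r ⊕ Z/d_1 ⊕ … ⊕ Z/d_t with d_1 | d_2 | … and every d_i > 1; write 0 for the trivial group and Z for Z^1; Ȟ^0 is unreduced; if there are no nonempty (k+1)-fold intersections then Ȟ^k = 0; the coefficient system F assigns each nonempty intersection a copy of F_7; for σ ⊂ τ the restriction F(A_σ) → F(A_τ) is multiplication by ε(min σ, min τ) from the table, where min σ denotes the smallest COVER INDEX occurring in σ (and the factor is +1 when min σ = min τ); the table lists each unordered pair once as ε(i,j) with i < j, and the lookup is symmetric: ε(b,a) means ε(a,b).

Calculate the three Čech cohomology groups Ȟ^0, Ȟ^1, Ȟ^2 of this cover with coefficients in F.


Ȟ^0(U;F) ≅ Z/7,  Ȟ^1(U;F) ≅ Z/7 ⊕ Z/7,  Ȟ^2(U;F) ≅ 0

nerve simplices:
  A12={u} A13={t} A14={p} A15={r} A23={w} A45={s}
C dims 5,6; δ0: rk_F7 4
degree 0: 5−4−0 = 1 → Ȟ^0 ≅ Z/7
degree 1: 6−0−4 = 2 → Ȟ^1 ≅ Z/7 ⊕ Z/7
degree 2: 0−0−0 = 0 → Ȟ^2 ≅ 0


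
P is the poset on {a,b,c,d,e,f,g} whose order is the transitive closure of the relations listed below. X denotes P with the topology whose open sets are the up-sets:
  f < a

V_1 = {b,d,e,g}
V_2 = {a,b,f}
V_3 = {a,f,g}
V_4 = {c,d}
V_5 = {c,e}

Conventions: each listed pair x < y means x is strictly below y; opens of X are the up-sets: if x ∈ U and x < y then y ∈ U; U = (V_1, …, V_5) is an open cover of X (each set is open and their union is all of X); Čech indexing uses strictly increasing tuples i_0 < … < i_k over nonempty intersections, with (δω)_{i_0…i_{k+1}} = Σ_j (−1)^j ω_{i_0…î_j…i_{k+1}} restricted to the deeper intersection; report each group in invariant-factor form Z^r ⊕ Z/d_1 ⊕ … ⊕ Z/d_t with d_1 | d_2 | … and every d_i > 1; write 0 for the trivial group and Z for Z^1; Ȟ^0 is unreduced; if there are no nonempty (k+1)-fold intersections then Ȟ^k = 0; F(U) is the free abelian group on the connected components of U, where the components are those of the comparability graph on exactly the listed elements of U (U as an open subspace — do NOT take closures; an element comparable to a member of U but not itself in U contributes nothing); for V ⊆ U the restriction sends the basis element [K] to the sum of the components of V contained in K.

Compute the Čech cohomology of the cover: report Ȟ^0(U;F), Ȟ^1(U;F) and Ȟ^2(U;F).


Ȟ^0 ≅ Z^6,  Ȟ^1 ≅ 0,  Ȟ^2 ≅ 0

nerve simplices:
  V12={b} V13={g} V14={d} V15={e} V23={a,f} V45={c}
components per intersection:
  V1: {b} {d} {e} {g}
  V2: {a,f} {b}
  V3: {a,f} {g}
  V4: {c} {d}
  V5: {c} {e}
  V12: {b}
  V13: {g}
  V14: {d}
  V15: {e}
  V23: {a,f}
  V45: {c}
C dims 12,6; δ0: rk 6, SNF 1^6
degree 0: 12−6−0 = 6 → Ȟ^0 ≅ Z^6
degree 1: 6−0−6 = 0 → Ȟ^1 ≅ 0
degree 2: 0−0−0 = 0 → Ȟ^2 ≅ 0


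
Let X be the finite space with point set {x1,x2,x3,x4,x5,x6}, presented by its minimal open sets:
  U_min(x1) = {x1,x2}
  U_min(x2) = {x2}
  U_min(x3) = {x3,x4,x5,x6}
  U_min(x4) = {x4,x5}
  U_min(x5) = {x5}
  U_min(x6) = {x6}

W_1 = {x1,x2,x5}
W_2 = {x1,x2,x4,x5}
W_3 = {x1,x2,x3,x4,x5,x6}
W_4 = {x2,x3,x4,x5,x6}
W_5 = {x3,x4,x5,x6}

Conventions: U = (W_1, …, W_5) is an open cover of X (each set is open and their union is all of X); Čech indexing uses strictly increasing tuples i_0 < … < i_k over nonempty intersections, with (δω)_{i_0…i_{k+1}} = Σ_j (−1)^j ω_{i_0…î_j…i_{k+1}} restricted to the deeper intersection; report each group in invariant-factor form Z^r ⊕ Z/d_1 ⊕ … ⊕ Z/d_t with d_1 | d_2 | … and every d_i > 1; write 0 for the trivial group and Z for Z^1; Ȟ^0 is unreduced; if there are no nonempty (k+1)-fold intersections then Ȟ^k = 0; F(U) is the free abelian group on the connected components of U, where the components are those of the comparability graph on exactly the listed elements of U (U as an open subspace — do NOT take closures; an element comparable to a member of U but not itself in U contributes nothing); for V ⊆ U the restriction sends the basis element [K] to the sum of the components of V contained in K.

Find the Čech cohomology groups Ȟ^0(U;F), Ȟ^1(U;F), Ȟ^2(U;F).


Ȟ^0(U;F) ≅ Z^2,  Ȟ^1(U;F) ≅ 0,  Ȟ^2(U;F) ≅ 0

nonempty overlaps:
  W12={x1,x2,x5} W13={x1,x2,x5} W14={x2,x5} W15={x5} W23={x1,x2,x4,x5} W24={x2,x4,x5} W25={x4,x5} W34={x2,x3,x4,x5,x6} W35={x3,x4,x5,x6} W45={x3,x4,x5,x6}
  W123={x1,x2,x5} W124={x2,x5} W125={x5} W134={x2,x5} W135={x5} W145={x5} W234={x2,x4,x5} W235={x4,x5} W245={x4,x5} W345={x3,x4,x5,x6}
  W1234={x2,x5} W1235={x5} W1245={x5} W1345={x5} W2345={x4,x5}
  W12345={x5}
components per intersection:
  W1: {x1,x2} {x5}
  W2: {x1,x2} {x4,x5}
  W3: {x1,x2} {x3,x4,x5,x6}
  W4: {x2} {x3,x4,x5,x6}
  W5: {x3,x4,x5,x6}
  W12: {x1,x2} {x5}
  W13: {x1,x2} {x5}
  W14: {x2} {x5}
  W15: {x5}
  W23: {x1,x2} {x4,x5}
  W24: {x2} {x4,x5}
  W25: {x4,x5}
  W34: {x2} {x3,x4,x5,x6}
  W35: {x3,x4,x5,x6}
  W45: {x3,x4,x5,x6}
  W123: {x1,x2} {x5}
  W124: {x2} {x5}
  W125: {x5}
  W134: {x2} {x5}
  W135: {x5}
  W145: {x5}
  W234: {x2} {x4,x5}
  W235: {x4,x5}
  W245: {x4,x5}
  W345: {x3,x4,x5,x6}
  W1234: {x2} {x5}
  W1235: {x5}
  W1245: {x5}
  W1345: {x5}
  W2345: {x4,x5}
  W12345: {x5}
C dims 9,16,14,6; δ0: rk 7, SNF 1^7; δ1: rk 9, SNF 1^9; δ2: rk 5, SNF 1^5
degree 0: 9−7−0 = 2 → Ȟ^0 ≅ Z^2
degree 1: 16−9−7 = 0 → Ȟ^1 ≅ 0
degree 2: 14−5−9 = 0 → Ȟ^2 ≅ 0


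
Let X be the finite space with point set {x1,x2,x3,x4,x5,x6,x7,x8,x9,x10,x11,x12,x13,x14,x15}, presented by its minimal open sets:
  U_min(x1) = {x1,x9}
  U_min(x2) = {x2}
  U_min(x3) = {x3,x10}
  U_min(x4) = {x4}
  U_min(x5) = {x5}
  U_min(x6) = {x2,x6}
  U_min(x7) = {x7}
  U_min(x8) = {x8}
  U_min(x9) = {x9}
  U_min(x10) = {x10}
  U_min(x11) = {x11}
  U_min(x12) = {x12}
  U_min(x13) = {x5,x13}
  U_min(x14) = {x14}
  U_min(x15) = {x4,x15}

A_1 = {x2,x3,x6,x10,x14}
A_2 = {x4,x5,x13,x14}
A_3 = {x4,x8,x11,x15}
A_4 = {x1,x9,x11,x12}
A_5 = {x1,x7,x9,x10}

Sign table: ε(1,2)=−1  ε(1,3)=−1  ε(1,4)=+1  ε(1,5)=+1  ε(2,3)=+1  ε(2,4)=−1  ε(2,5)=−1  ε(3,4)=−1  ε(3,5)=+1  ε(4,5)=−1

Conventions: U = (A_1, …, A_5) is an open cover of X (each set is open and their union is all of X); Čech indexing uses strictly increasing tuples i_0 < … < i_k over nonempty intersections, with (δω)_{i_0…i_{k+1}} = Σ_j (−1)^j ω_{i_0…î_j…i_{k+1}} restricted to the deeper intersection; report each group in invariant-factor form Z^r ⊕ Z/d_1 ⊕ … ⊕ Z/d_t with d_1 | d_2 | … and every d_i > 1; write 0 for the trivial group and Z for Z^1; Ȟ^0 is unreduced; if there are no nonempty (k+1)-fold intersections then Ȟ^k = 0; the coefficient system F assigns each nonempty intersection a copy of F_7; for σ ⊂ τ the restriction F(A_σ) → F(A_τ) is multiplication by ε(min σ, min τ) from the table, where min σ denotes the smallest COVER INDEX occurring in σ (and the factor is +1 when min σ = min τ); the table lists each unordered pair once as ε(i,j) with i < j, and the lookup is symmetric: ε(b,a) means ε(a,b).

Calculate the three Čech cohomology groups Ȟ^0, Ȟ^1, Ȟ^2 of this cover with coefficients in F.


Ȟ^0(U;F) ≅ 0,  Ȟ^1(U;F) ≅ 0,  Ȟ^2(U;F) ≅ 0

cover nerve:
  A12={x14} A15={x10} A23={x4} A34={x11} A45={x1,x9}
C dims 5,5; δ0: rk_F7 5
Ȟ^0: (5−5)−0=0 ⇒ 0
Ȟ^1: (5−0)−5=0 ⇒ 0
Ȟ^2: (0−0)−0=0 ⇒ 0


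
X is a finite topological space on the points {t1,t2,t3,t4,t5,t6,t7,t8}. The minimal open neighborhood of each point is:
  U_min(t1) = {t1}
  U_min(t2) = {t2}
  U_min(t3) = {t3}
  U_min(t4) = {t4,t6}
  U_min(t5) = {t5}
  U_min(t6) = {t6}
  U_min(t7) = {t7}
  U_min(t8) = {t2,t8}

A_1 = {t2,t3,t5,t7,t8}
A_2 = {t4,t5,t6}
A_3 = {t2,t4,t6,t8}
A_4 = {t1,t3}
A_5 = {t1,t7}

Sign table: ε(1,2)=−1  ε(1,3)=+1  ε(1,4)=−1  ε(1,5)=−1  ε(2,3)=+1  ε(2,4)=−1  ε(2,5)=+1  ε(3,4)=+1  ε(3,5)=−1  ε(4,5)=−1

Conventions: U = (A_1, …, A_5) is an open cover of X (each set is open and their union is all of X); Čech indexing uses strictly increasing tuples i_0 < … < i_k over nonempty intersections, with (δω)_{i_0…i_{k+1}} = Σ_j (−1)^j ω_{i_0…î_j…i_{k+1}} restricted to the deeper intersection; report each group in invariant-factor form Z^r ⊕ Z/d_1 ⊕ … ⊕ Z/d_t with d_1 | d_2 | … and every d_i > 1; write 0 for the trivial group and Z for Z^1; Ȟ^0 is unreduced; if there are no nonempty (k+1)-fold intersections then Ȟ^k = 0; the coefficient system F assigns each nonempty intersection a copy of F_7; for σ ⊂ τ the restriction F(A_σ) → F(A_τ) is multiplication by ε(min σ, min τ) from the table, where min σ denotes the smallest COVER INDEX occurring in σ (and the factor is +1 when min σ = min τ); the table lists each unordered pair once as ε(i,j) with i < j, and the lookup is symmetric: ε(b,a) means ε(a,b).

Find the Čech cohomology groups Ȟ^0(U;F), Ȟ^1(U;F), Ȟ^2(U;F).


cover nerve:
  A12={t5} A13={t2,t8} A14={t3} A15={t7} A23={t4,t6} A45={t1}
C dims 5,6; δ0: rk_F7 5
Ȟ^0: (5−5)−0=0 ⇒ 0
Ȟ^1: (6−0)−5=1 ⇒ Z/7
Ȟ^2: (0−0)−0=0 ⇒ 0

Ȟ^0 = 0; Ȟ^1 = Z/7; Ȟ^2 = 0


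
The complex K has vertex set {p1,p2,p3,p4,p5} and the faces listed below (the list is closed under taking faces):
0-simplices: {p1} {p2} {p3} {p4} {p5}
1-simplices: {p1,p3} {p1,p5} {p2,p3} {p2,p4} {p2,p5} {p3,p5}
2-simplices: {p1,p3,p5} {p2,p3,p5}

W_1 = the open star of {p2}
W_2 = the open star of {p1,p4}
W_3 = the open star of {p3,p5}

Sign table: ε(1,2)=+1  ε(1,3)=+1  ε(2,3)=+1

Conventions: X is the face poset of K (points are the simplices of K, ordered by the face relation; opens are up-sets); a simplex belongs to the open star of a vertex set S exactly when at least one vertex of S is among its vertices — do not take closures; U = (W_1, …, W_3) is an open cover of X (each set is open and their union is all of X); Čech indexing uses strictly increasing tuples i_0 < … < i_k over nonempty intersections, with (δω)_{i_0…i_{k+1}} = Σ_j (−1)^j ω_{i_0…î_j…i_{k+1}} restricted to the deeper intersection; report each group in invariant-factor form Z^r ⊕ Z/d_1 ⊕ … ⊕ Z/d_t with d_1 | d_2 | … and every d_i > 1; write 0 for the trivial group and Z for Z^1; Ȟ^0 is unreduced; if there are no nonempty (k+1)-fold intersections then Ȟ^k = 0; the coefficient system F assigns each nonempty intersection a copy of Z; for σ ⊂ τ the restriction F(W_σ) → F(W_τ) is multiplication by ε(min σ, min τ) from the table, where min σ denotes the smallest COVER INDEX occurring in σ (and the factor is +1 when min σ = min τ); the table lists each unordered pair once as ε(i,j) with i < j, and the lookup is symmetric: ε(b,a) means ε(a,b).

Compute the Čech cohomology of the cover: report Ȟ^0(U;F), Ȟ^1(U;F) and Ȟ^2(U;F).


intersection data:
  W1={{p2},{p2,p3},{p2,p4},{p2,p5},{p2,p3,p5}} W2={{p1},{p4},{p1,p3},{p1,p5},{p2,p4},{p1,p3,p5}} W3={{p3},{p5},{p1,p3},{p1,p5},{p2,p3},{p2,p5},{p3,p5},{p1,p3,p5},{p2,p3,p5}}
  W12={{p2,p4}} W13={{p2,p3},{p2,p5},{p2,p3,p5}} W23={{p1,p3},{p1,p5},{p1,p3,p5}}
C dims 3,3; δ0: rk 2, SNF 1^2
Ȟ^0 = (3 − 2) − 0 = 1, so Ȟ^0 ≅ Z
Ȟ^1 = (3 − 0) − 2 = 1, so Ȟ^1 ≅ Z
Ȟ^2 = (0 − 0) − 0 = 0, so Ȟ^2 ≅ 0

Ȟ^0 = Z, Ȟ^1 = Z and Ȟ^2 = 0


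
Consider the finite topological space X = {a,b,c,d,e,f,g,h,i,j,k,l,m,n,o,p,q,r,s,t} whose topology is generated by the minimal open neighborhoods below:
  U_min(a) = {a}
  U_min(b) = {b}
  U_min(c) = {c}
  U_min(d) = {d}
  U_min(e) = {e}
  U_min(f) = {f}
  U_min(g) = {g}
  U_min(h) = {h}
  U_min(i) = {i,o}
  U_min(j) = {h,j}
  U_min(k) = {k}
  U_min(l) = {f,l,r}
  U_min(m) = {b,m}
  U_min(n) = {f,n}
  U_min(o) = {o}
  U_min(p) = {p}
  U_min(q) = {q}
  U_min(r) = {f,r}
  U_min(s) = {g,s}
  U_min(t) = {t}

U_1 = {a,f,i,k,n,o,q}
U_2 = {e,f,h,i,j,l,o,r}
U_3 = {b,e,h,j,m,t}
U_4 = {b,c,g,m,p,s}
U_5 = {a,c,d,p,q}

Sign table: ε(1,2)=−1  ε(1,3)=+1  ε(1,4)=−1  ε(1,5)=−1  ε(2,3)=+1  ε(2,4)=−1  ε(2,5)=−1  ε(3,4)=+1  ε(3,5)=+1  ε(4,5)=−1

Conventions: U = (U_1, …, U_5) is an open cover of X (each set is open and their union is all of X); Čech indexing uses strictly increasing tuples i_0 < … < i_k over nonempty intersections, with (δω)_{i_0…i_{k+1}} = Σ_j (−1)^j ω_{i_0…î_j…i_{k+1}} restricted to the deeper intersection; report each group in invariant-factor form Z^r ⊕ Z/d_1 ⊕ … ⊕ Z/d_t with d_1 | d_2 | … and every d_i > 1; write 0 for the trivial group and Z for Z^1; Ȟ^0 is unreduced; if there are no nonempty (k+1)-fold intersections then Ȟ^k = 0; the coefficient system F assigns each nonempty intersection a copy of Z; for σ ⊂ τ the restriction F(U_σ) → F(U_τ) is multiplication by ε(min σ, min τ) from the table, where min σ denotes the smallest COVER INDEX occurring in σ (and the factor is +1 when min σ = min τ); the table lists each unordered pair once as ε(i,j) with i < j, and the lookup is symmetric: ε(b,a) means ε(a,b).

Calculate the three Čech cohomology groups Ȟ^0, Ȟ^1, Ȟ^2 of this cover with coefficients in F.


nonempty intersections:
  U12={f,i,o} U15={a,q} U23={e,h,j} U34={b,m} U45={c,p}
C dims 5,5; δ0: rk 5, SNF 1^4·2
Ȟ^0: (5−5)−0=0 ⇒ 0
Ȟ^1: (5−0)−5=0 plus torsion [2] ⇒ Z/2
Ȟ^2: (0−0)−0=0 ⇒ 0

Ȟ^0(U;F) ≅ 0; Ȟ^1(U;F) ≅ Z/2; Ȟ^2(U;F) ≅ 0


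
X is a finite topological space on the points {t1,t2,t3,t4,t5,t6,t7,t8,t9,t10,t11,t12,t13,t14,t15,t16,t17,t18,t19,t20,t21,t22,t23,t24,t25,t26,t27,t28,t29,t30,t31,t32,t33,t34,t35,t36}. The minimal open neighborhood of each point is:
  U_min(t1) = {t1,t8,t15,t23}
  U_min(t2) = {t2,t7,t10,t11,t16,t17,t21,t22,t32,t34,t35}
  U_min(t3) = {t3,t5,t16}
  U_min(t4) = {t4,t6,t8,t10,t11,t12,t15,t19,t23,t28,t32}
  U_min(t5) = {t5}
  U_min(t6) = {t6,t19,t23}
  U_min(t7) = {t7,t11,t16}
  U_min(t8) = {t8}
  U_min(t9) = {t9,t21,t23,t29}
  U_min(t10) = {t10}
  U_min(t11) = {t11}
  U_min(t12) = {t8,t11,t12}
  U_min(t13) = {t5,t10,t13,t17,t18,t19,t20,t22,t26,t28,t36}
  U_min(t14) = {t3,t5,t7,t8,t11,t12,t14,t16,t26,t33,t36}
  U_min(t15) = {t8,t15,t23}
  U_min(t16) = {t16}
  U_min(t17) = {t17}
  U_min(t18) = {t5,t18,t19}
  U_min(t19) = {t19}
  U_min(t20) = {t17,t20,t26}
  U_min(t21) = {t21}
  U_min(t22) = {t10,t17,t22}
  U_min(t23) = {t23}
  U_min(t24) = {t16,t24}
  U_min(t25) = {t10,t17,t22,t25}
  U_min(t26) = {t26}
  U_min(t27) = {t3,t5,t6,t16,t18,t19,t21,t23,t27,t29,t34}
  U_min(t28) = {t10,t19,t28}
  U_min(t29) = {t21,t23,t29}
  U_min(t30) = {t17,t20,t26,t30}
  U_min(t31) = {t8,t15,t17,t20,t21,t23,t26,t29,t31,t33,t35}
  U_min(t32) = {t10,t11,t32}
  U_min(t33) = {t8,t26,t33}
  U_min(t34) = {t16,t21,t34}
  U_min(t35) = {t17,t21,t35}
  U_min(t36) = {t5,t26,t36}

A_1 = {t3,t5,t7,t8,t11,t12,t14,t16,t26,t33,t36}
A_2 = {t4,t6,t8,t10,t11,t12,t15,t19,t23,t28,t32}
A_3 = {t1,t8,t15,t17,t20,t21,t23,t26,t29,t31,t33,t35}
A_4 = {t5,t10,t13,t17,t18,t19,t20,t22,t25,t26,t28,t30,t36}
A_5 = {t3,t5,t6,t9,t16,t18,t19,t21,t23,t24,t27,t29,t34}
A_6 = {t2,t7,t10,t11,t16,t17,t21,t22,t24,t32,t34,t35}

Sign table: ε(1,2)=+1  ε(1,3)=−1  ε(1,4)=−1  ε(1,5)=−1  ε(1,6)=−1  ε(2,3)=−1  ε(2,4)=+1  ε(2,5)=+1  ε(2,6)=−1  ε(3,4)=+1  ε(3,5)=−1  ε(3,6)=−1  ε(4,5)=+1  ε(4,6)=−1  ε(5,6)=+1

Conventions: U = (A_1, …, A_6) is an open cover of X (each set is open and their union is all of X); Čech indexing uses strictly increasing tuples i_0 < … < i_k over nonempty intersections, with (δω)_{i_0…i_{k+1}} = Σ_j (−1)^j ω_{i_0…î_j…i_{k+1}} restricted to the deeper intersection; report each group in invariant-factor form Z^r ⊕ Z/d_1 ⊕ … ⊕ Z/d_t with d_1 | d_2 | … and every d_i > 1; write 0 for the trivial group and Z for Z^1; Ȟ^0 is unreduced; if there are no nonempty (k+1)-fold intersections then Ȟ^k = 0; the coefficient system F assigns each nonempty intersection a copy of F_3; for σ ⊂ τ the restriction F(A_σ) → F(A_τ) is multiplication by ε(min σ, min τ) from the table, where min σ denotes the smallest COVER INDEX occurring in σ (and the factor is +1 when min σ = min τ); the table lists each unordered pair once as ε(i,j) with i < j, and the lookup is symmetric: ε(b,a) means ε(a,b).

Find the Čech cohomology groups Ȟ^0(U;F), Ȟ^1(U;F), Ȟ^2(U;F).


Ȟ^0 ≅ 0; Ȟ^1 ≅ 0; Ȟ^2 ≅ Z/3

intersection data:
  A12={t8,t11,t12} A13={t8,t26,t33} A14={t5,t26,t36} A15={t3,t5,t16} A16={t7,t11,t16} A23={t8,t15,t23} A24={t10,t19,t28} A25={t6,t19,t23} A26={t10,t11,t32} A34={t17,t20,t26} A35={t21,t23,t29} A36={t17,t21,t35} A45={t5,t18,t19} A46={t10,t17,t22} A56={t16,t21,t24,t34}
  A123={t8} A126={t11} A134={t26} A145={t5} A156={t16} A235={t23} A245={t19} A246={t10} A346={t17} A356={t21}
C dims 6,15,10; δ0: rk_F3 6; δ1: rk_F3 9
Ȟ^0 = (6 − 6) − 0 = 0, so Ȟ^0 ≅ 0
Ȟ^1 = (15 − 9) − 6 = 0, so Ȟ^1 ≅ 0
Ȟ^2 = (10 − 0) − 9 = 1, so Ȟ^2 ≅ Z/3


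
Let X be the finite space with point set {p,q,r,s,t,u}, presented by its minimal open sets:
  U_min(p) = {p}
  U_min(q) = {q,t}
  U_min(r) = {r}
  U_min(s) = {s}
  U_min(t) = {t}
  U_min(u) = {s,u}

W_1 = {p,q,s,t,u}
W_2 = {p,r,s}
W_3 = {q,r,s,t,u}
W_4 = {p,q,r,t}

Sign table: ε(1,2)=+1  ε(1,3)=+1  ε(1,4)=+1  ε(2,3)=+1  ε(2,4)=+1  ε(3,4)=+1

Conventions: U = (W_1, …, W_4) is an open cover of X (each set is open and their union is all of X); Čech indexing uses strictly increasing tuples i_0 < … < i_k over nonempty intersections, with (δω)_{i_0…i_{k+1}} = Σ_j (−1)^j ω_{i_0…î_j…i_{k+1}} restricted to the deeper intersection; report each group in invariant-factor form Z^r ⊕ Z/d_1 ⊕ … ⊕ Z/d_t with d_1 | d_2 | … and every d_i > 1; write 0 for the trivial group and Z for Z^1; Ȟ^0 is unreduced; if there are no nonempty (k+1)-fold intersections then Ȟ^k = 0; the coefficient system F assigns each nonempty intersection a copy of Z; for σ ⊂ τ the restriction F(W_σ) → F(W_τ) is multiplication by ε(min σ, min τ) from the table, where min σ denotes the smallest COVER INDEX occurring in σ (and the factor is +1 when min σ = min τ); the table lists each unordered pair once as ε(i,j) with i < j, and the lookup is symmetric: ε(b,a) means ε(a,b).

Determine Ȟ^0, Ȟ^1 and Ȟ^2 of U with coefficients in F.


Ȟ^0 = Z,  Ȟ^1 = 0,  Ȟ^2 = Z

intersection data:
  W12={p,s} W13={q,s,t,u} W14={p,q,t} W23={r,s} W24={p,r} W34={q,r,t}
  W123={s} W124={p} W134={q,t} W234={r}
C dims 4,6,4; δ0: rk 3, SNF 1^3; δ1: rk 3, SNF 1^3
Ȟ^0 = (4 − 3) − 0 = 1, so Ȟ^0 ≅ Z
Ȟ^1 = (6 − 3) − 3 = 0, so Ȟ^1 ≅ 0
Ȟ^2 = (4 − 0) − 3 = 1, so Ȟ^2 ≅ Z


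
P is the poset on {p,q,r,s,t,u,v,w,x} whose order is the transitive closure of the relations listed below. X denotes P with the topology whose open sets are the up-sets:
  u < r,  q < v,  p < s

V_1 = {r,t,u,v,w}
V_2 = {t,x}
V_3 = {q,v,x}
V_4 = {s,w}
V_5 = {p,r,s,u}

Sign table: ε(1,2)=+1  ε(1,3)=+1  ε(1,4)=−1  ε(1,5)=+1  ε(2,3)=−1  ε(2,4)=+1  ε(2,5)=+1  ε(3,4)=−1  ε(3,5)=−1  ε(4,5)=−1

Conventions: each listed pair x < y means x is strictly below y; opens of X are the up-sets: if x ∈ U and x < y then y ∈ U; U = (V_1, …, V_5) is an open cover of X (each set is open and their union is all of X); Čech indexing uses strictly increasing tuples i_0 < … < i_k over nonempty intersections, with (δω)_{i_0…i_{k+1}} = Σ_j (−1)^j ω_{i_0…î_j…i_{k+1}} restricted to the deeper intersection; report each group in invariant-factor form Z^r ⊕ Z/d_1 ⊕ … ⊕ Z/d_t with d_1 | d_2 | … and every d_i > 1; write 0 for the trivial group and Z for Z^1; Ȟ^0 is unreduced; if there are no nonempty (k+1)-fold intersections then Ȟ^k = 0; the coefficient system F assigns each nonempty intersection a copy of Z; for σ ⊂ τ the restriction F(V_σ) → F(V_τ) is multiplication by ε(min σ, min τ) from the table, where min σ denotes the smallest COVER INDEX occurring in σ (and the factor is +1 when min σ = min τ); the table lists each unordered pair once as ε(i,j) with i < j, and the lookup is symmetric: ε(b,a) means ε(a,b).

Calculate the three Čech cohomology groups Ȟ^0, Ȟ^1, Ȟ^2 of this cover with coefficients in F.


Ȟ^0 ≅ 0, Ȟ^1 ≅ Z ⊕ Z/2 and Ȟ^2 ≅ 0

nonempty overlaps:
  V12={t} V13={v} V14={w} V15={r,u} V23={x} V45={s}
C dims 5,6; δ0: rk 5, SNF 1^4·2
degree 0: 5−5−0 = 0 → Ȟ^0 ≅ 0
degree 1: 6−0−5 = 1 plus torsion [2] → Ȟ^1 ≅ Z ⊕ Z/2
degree 2: 0−0−0 = 0 → Ȟ^2 ≅ 0


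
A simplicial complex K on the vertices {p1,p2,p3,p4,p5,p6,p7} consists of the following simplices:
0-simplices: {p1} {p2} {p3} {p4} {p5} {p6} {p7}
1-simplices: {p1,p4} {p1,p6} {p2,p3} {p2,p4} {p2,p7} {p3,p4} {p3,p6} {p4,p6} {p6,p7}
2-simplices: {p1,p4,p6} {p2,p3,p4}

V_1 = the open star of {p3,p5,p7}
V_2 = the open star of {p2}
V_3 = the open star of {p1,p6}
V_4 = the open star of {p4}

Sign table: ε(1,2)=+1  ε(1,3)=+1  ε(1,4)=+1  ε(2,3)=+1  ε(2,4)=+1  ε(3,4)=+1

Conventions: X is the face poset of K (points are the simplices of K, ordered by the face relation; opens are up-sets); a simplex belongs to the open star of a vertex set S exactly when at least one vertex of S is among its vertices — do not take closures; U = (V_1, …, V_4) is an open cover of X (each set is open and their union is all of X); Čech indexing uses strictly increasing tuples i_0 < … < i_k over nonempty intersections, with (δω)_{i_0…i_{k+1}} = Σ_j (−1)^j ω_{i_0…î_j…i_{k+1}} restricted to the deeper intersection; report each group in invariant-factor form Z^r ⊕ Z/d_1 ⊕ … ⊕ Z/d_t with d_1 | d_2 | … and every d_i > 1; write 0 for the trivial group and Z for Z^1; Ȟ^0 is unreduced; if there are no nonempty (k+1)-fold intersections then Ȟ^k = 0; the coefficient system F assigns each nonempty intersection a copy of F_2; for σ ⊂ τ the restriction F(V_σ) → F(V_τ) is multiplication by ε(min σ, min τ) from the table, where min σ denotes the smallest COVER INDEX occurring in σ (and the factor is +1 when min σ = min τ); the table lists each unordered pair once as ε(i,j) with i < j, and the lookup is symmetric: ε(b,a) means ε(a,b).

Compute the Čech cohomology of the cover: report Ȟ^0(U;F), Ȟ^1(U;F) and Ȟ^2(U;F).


Ȟ^0 ≅ Z/2, Ȟ^1 ≅ Z/2, Ȟ^2 ≅ 0

intersection data:
  V1={{p3},{p5},{p7},{p2,p3},{p2,p7},{p3,p4},{p3,p6},{p6,p7},{p2,p3,p4}} V2={{p2},{p2,p3},{p2,p4},{p2,p7},{p2,p3,p4}} V3={{p1},{p6},{p1,p4},{p1,p6},{p3,p6},{p4,p6},{p6,p7},{p1,p4,p6}} V4={{p4},{p1,p4},{p2,p4},{p3,p4},{p4,p6},{p1,p4,p6},{p2,p3,p4}}
  V12={{p2,p3},{p2,p7},{p2,p3,p4}} V13={{p3,p6},{p6,p7}} V14={{p3,p4},{p2,p3,p4}} V24={{p2,p4},{p2,p3,p4}} V34={{p1,p4},{p4,p6},{p1,p4,p6}}
  V124={{p2,p3,p4}}
C dims 4,5,1; δ0: rk_F2 3; δ1: rk_F2 1
Ȟ^0 = (4 − 3) − 0 = 1, so Ȟ^0 ≅ Z/2
Ȟ^1 = (5 − 1) − 3 = 1, so Ȟ^1 ≅ Z/2
Ȟ^2 = (1 − 0) − 1 = 0, so Ȟ^2 ≅ 0


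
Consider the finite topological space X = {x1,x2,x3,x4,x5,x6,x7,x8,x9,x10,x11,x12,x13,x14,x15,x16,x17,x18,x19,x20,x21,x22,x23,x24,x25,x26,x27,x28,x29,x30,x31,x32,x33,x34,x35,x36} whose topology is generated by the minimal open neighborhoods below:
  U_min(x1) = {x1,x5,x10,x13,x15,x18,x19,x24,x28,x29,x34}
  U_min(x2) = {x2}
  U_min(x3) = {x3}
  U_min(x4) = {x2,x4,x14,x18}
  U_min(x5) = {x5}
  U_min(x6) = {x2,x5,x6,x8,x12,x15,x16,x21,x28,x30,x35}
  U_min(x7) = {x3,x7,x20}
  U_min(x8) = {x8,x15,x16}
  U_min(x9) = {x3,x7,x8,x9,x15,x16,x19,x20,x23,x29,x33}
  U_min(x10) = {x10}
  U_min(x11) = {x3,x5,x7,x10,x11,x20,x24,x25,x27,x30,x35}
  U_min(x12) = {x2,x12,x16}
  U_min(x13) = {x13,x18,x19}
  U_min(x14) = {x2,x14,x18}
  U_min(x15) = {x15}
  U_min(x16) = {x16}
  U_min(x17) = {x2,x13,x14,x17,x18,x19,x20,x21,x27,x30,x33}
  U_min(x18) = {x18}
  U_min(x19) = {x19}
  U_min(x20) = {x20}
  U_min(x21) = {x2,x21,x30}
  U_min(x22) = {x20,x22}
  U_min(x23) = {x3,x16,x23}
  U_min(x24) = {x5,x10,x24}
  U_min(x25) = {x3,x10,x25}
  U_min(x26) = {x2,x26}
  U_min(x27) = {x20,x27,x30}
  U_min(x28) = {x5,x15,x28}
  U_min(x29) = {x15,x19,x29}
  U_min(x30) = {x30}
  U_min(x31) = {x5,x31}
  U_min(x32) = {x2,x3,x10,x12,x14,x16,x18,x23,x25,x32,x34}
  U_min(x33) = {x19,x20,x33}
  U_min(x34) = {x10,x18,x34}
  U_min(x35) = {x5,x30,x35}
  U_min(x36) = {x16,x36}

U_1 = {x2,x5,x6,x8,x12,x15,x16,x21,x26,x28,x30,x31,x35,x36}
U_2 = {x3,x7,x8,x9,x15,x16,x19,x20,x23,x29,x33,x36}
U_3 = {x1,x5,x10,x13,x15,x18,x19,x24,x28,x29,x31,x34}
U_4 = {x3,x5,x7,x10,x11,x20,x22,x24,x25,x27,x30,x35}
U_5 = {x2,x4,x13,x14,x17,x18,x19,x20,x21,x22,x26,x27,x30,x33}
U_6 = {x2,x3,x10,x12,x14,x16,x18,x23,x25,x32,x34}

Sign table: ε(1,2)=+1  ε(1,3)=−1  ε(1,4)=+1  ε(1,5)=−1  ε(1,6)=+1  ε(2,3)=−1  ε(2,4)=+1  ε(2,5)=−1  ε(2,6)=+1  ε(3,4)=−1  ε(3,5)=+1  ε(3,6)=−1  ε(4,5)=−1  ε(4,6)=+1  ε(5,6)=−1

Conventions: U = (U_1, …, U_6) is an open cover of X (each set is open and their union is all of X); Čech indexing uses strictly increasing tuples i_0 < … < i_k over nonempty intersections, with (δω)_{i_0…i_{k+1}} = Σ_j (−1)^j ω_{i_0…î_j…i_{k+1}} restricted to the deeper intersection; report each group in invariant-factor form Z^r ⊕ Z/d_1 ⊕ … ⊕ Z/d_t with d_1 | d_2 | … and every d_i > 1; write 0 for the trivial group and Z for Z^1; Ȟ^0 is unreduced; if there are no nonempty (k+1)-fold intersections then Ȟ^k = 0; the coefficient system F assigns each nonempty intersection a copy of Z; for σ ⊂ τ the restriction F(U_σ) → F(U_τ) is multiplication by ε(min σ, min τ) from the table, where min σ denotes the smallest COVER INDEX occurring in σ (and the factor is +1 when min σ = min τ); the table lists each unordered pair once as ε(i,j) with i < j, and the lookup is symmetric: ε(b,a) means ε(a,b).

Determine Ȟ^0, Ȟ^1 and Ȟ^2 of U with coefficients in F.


nonempty overlaps:
  U12={x8,x15,x16,x36} U13={x5,x15,x28,x31} U14={x5,x30,x35} U15={x2,x21,x26,x30} U16={x2,x12,x16} U23={x15,x19,x29} U24={x3,x7,x20} U25={x19,x20,x33} U26={x3,x16,x23} U34={x5,x10,x24} U35={x13,x18,x19} U36={x10,x18,x34} U45={x20,x22,x27,x30} U46={x3,x10,x25} U56={x2,x14,x18}
  U123={x15} U126={x16} U134={x5} U145={x30} U156={x2} U235={x19} U245={x20} U246={x3} U346={x10} U356={x18}
C dims 6,15,10; δ0: rk 5, SNF 1^5; δ1: rk 10, SNF 1^9·2
degree 0: 6−5−0 = 1 → Ȟ^0 ≅ Z
degree 1: 15−10−5 = 0 → Ȟ^1 ≅ 0
degree 2: 10−0−10 = 0 plus torsion [2] → Ȟ^2 ≅ Z/2

Ȟ^0(U;F) ≅ Z; Ȟ^1(U;F) ≅ 0; Ȟ^2(U;F) ≅ Z/2


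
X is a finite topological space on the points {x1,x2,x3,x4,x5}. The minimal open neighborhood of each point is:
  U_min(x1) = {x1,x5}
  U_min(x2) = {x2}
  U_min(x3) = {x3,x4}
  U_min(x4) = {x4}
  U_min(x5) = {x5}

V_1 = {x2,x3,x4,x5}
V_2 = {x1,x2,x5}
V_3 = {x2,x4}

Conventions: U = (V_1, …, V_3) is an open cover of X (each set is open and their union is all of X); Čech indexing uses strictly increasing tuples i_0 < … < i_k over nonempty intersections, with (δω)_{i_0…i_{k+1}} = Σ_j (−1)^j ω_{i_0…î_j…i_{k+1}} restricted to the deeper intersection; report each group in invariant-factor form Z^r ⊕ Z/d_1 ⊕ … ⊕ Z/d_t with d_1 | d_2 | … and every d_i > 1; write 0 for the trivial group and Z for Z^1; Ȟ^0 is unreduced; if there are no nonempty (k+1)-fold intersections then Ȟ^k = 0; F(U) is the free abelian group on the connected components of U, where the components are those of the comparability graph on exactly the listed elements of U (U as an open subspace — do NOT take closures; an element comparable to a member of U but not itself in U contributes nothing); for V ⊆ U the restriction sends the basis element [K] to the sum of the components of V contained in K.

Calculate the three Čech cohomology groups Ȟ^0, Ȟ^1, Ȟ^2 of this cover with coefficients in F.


cover nerve:
  V12={x2,x5} V13={x2,x4} V23={x2}
  V123={x2}
components per intersection:
  V1: {x2} {x3,x4} {x5}
  V2: {x1,x5} {x2}
  V3: {x2} {x4}
  V12: {x2} {x5}
  V13: {x2} {x4}
  V23: {x2}
  V123: {x2}
C dims 7,5,1; δ0: rk 4, SNF 1^4; δ1: rk 1, SNF 1^1
Ȟ^0: (7−4)−0=3 ⇒ Z^3
Ȟ^1: (5−1)−4=0 ⇒ 0
Ȟ^2: (1−0)−1=0 ⇒ 0

Ȟ^0 ≅ Z^3, Ȟ^1 ≅ 0, Ȟ^2 ≅ 0


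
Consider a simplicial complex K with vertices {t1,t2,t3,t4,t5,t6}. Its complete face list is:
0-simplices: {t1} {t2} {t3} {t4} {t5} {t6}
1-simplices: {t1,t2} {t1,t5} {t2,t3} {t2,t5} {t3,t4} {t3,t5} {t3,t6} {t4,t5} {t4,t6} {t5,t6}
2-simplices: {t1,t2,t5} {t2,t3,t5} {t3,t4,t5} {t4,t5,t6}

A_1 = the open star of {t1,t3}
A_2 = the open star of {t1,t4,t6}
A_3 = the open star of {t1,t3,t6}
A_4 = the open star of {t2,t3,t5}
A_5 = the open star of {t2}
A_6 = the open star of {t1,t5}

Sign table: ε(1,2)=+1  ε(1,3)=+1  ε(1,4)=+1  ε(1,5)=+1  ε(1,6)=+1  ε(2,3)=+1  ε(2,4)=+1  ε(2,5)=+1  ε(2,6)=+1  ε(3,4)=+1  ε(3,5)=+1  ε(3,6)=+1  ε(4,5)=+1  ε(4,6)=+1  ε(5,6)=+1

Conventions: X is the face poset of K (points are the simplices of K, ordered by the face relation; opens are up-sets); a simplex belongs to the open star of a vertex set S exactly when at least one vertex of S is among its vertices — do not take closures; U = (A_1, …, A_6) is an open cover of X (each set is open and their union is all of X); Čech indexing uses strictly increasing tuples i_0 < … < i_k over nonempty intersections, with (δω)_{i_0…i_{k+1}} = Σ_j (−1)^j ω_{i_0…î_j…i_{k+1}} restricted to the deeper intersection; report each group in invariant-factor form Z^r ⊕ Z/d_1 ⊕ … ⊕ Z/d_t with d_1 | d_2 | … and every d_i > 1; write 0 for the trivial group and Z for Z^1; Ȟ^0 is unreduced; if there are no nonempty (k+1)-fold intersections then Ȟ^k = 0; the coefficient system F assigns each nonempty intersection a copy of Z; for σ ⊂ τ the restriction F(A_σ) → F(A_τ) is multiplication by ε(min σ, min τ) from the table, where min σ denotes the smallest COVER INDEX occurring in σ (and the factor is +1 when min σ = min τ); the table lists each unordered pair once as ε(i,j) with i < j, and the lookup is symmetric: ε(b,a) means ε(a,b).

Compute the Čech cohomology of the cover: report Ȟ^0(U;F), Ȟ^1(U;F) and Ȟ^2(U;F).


Ȟ^0(U;F) ≅ Z, Ȟ^1(U;F) ≅ 0, Ȟ^2(U;F) ≅ 0

nonempty overlaps:
  A1={{t1},{t3},{t1,t2},{t1,t5},{t2,t3},{t3,t4},{t3,t5},{t3,t6},{t1,t2,t5},{t2,t3,t5},{t3,t4,t5}} A2={{t1},{t4},{t6},{t1,t2},{t1,t5},{t3,t4},{t3,t6},{t4,t5},{t4,t6},{t5,t6},{t1,t2,t5},{t3,t4,t5},{t4,t5,t6}} A3={{t1},{t3},{t6},{t1,t2},{t1,t5},{t2,t3},{t3,t4},{t3,t5},{t3,t6},{t4,t6},{t5,t6},{t1,t2,t5},{t2,t3,t5},{t3,t4,t5},{t4,t5,t6}} A4={{t2},{t3},{t5},{t1,t2},{t1,t5},{t2,t3},{t2,t5},{t3,t4},{t3,t5},{t3,t6},{t4,t5},{t5,t6},{t1,t2,t5},{t2,t3,t5},{t3,t4,t5},{t4,t5,t6}} A5={{t2},{t1,t2},{t2,t3},{t2,t5},{t1,t2,t5},{t2,t3,t5}} A6={{t1},{t5},{t1,t2},{t1,t5},{t2,t5},{t3,t5},{t4,t5},{t5,t6},{t1,t2,t5},{t2,t3,t5},{t3,t4,t5},{t4,t5,t6}}
  A12={{t1},{t1,t2},{t1,t5},{t3,t4},{t3,t6},{t1,t2,t5},{t3,t4,t5}} A13={{t1},{t3},{t1,t2},{t1,t5},{t2,t3},{t3,t4},{t3,t5},{t3,t6},{t1,t2,t5},{t2,t3,t5},{t3,t4,t5}} A14={{t3},{t1,t2},{t1,t5},{t2,t3},{t3,t4},{t3,t5},{t3,t6},{t1,t2,t5},{t2,t3,t5},{t3,t4,t5}} A15={{t1,t2},{t2,t3},{t1,t2,t5},{t2,t3,t5}} A16={{t1},{t1,t2},{t1,t5},{t3,t5},{t1,t2,t5},{t2,t3,t5},{t3,t4,t5}} A23={{t1},{t6},{t1,t2},{t1,t5},{t3,t4},{t3,t6},{t4,t6},{t5,t6},{t1,t2,t5},{t3,t4,t5},{t4,t5,t6}} A24={{t1,t2},{t1,t5},{t3,t4},{t3,t6},{t4,t5},{t5,t6},{t1,t2,t5},{t3,t4,t5},{t4,t5,t6}} A25={{t1,t2},{t1,t2,t5}} A26={{t1},{t1,t2},{t1,t5},{t4,t5},{t5,t6},{t1,t2,t5},{t3,t4,t5},{t4,t5,t6}} A34={{t3},{t1,t2},{t1,t5},{t2,t3},{t3,t4},{t3,t5},{t3,t6},{t5,t6},{t1,t2,t5},{t2,t3,t5},{t3,t4,t5},{t4,t5,t6}} A35={{t1,t2},{t2,t3},{t1,t2,t5},{t2,t3,t5}} A36={{t1},{t1,t2},{t1,t5},{t3,t5},{t5,t6},{t1,t2,t5},{t2,t3,t5},{t3,t4,t5},{t4,t5,t6}} A45={{t2},{t1,t2},{t2,t3},{t2,t5},{t1,t2,t5},{t2,t3,t5}} A46={{t5},{t1,t2},{t1,t5},{t2,t5},{t3,t5},{t4,t5},{t5,t6},{t1,t2,t5},{t2,t3,t5},{t3,t4,t5},{t4,t5,t6}} A56={{t1,t2},{t2,t5},{t1,t2,t5},{t2,t3,t5}}
  A123={{t1},{t1,t2},{t1,t5},{t3,t4},{t3,t6},{t1,t2,t5},{t3,t4,t5}} A124={{t1,t2},{t1,t5},{t3,t4},{t3,t6},{t1,t2,t5},{t3,t4,t5}} A125={{t1,t2},{t1,t2,t5}} A126={{t1},{t1,t2},{t1,t5},{t1,t2,t5},{t3,t4,t5}} A134={{t3},{t1,t2},{t1,t5},{t2,t3},{t3,t4},{t3,t5},{t3,t6},{t1,t2,t5},{t2,t3,t5},{t3,t4,t5}} A135={{t1,t2},{t2,t3},{t1,t2,t5},{t2,t3,t5}} A136={{t1},{t1,t2},{t1,t5},{t3,t5},{t1,t2,t5},{t2,t3,t5},{t3,t4,t5}} A145={{t1,t2},{t2,t3},{t1,t2,t5},{t2,t3,t5}} A146={{t1,t2},{t1,t5},{t3,t5},{t1,t2,t5},{t2,t3,t5},{t3,t4,t5}} A156={{t1,t2},{t1,t2,t5},{t2,t3,t5}} A234={{t1,t2},{t1,t5},{t3,t4},{t3,t6},{t5,t6},{t1,t2,t5},{t3,t4,t5},{t4,t5,t6}} A235={{t1,t2},{t1,t2,t5}} A236={{t1},{t1,t2},{t1,t5},{t5,t6},{t1,t2,t5},{t3,t4,t5},{t4,t5,t6}} A245={{t1,t2},{t1,t2,t5}} A246={{t1,t2},{t1,t5},{t4,t5},{t5,t6},{t1,t2,t5},{t3,t4,t5},{t4,t5,t6}} A256={{t1,t2},{t1,t2,t5}} A345={{t1,t2},{t2,t3},{t1,t2,t5},{t2,t3,t5}} A346={{t1,t2},{t1,t5},{t3,t5},{t5,t6},{t1,t2,t5},{t2,t3,t5},{t3,t4,t5},{t4,t5,t6}} A356={{t1,t2},{t1,t2,t5},{t2,t3,t5}} A456={{t1,t2},{t2,t5},{t1,t2,t5},{t2,t3,t5}}
  A1234={{t1,t2},{t1,t5},{t3,t4},{t3,t6},{t1,t2,t5},{t3,t4,t5}} A1235={{t1,t2},{t1,t2,t5}} A1236={{t1},{t1,t2},{t1,t5},{t1,t2,t5},{t3,t4,t5}} A1245={{t1,t2},{t1,t2,t5}} A1246={{t1,t2},{t1,t5},{t1,t2,t5},{t3,t4,t5}} A1256={{t1,t2},{t1,t2,t5}} A1345={{t1,t2},{t2,t3},{t1,t2,t5},{t2,t3,t5}} A1346={{t1,t2},{t1,t5},{t3,t5},{t1,t2,t5},{t2,t3,t5},{t3,t4,t5}} A1356={{t1,t2},{t1,t2,t5},{t2,t3,t5}} A1456={{t1,t2},{t1,t2,t5},{t2,t3,t5}} A2345={{t1,t2},{t1,t2,t5}} A2346={{t1,t2},{t1,t5},{t5,t6},{t1,t2,t5},{t3,t4,t5},{t4,t5,t6}} A2356={{t1,t2},{t1,t2,t5}} A2456={{t1,t2},{t1,t2,t5}} A3456={{t1,t2},{t1,t2,t5},{t2,t3,t5}}
  A12345={{t1,t2},{t1,t2,t5}} A12346={{t1,t2},{t1,t5},{t1,t2,t5},{t3,t4,t5}} A12356={{t1,t2},{t1,t2,t5}} A12456={{t1,t2},{t1,t2,t5}} A13456={{t1,t2},{t1,t2,t5},{t2,t3,t5}} A23456={{t1,t2},{t1,t2,t5}}
  A123456={{t1,t2},{t1,t2,t5}}
C dims 6,15,20,15; δ0: rk 5, SNF 1^5; δ1: rk 10, SNF 1^10; δ2: rk 10, SNF 1^10
degree 0: 6−5−0 = 1 → Ȟ^0 ≅ Z
degree 1: 15−10−5 = 0 → Ȟ^1 ≅ 0
degree 2: 20−10−10 = 0 → Ȟ^2 ≅ 0
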